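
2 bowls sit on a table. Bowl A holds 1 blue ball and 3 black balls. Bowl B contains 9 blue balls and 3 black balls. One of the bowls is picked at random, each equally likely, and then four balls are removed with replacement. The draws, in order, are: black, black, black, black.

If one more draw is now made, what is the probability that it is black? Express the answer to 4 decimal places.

For each hypothesis, P(data | H) works out to: P(data | bowl A) = (3/4)(3/4)(3/4)(3/4) = 81/256; P(data | bowl B) = (3/12)(3/12)(3/12)(3/12) = 1/256.
Multiplying each by its prior: 1/2 · 81/256 = 81/512, 1/2 · 1/256 = 1/512; with total 41/256.
The posterior is then P(bowl A | data) = 81/82, P(bowl B | data) = 1/82.
The predictive probability is P(black next | data) = (3/4)(81/82) + (1/4)(1/82) = 61/82.

0.7439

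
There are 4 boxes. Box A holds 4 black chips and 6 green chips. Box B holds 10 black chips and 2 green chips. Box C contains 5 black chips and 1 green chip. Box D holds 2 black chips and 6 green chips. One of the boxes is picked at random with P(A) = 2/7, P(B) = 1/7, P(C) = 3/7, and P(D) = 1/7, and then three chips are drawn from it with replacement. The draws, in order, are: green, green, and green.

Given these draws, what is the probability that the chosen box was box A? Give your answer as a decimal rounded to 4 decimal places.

Compute the likelihood of the observed sequence for each case: P(data | box A) = (6/10)(6/10)(6/10) = 0.216; P(data | box B) = (2/12)(2/12)(2/12) = 0.0046296; P(data | box C) = (1/6)(1/6)(1/6) = 0.0046296; P(data | box D) = (6/8)(6/8)(6/8) = 0.42188.
The prior-weighted likelihoods are 2/7 · 0.216 = 0.061714, 1/7 · 0.0046296 = 0.00066138, 3/7 · 0.0046296 = 0.0019841, 1/7 · 0.42188 = 0.060268; summing to 0.12463.
Hence P(box A | data) = (0.061714) / (0.12463) = 0.49519.

0.4952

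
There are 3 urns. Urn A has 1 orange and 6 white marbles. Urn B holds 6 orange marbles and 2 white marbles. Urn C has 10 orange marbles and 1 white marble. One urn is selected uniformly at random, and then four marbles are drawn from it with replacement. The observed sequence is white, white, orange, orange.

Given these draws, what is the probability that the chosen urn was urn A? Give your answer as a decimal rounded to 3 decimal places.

Compute the likelihood of the observed sequence for each case: P(data | urn A) = (6/7)(6/7)(1/7)(1/7) = 0.014994; P(data | urn B) = (2/8)(2/8)(6/8)(6/8) = 0.035156; P(data | urn C) = (1/11)(1/11)(10/11)(10/11) = 0.0068301.
The prior-weighted likelihoods are 1/3 · 0.014994 = 0.0049979, 1/3 · 0.035156 = 0.011719, 1/3 · 0.0068301 = 0.0022767; with total 0.018993.
So P(urn A | data) = (0.0049979) / (0.018993) = 0.26314.

0.263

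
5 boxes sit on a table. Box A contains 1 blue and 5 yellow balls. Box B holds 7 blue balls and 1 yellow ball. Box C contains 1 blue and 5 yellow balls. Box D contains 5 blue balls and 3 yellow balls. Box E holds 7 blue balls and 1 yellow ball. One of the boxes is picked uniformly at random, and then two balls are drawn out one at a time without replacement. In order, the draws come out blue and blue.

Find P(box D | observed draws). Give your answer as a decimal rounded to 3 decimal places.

0.192

Compute the likelihood of the observed sequence for each case: P(data | box A) = (1/6)(0/5) = 0; P(data | box B) = (7/8)(6/7) = 3/4; P(data | box C) = (1/6)(0/5) = 0; P(data | box D) = (5/8)(4/7) = 5/14; P(data | box E) = (7/8)(6/7) = 3/4.
Weighting by the prior gives 1/5 · 0 = 0, 1/5 · 3/4 = 3/20, 1/5 · 0 = 0, 1/5 · 5/14 = 1/14, 1/5 · 3/4 = 3/20; these sum to 13/35.
Therefore the posterior P(box D | data) = (1/14) / (13/35) = 5/26.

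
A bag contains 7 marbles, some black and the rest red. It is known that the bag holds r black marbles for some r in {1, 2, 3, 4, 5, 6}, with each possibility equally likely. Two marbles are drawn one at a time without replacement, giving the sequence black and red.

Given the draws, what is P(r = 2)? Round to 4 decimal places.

Compute the likelihood of the observed sequence for each case: P(data | r = 1) = (1/7)(6/6) = 1/7; P(data | r = 2) = (2/7)(5/6) = 5/21; P(data | r = 3) = (3/7)(4/6) = 2/7; P(data | r = 4) = (4/7)(3/6) = 2/7; P(data | r = 5) = (5/7)(2/6) = 5/21; P(data | r = 6) = (6/7)(1/6) = 1/7.
Weighting by the prior gives 1/6 · 1/7 = 1/42, 1/6 · 5/21 = 5/126, 1/6 · 2/7 = 1/21, 1/6 · 2/7 = 1/21, 1/6 · 5/21 = 5/126, 1/6 · 1/7 = 1/42; these sum to 2/9.
By Bayes' rule, P(r = 2 | data) = (5/126) / (2/9) = 5/28.

0.1786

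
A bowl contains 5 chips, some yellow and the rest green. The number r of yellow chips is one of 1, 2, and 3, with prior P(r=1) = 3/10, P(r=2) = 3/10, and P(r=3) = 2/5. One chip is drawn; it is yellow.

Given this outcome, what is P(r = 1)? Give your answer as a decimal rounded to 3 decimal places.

The likelihood of this draw under each hypothesis: P(data | r = 1) = (1/5) = 1/5; P(data | r = 2) = (2/5) = 2/5; P(data | r = 3) = (3/5) = 3/5.
Weighting by the prior gives 3/10 · 1/5 = 3/50, 3/10 · 2/5 = 3/25, 2/5 · 3/5 = 6/25; summing to 21/50.
By Bayes' rule, P(r = 1 | data) = (3/50) / (21/50) = 1/7.

0.143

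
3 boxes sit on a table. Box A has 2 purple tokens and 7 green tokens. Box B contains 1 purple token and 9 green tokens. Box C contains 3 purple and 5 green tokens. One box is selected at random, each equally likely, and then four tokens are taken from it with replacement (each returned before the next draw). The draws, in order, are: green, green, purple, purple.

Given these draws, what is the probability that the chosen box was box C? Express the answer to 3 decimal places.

The likelihood of the observed sequence under each hypothesis: P(data | box A) = (7/9)(7/9)(2/9)(2/9) = 0.029873; P(data | box B) = (9/10)(9/10)(1/10)(1/10) = 0.0081; P(data | box C) = (5/8)(5/8)(3/8)(3/8) = 0.054932.
Weighting by the prior gives 1/3 · 0.029873 = 0.0099578, 1/3 · 0.0081 = 0.0027, 1/3 · 0.054932 = 0.018311; summing to 0.030968.
Hence P(box C | data) = (0.018311) / (0.030968) = 0.59127.

0.591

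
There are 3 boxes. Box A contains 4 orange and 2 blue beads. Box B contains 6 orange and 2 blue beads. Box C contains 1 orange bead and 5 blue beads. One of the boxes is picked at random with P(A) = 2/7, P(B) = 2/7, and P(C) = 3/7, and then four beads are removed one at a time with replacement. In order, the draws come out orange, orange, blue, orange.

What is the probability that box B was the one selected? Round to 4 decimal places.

Compute the likelihood of the observed sequence for each case: P(data | box A) = (4/6)(4/6)(2/6)(4/6) = 0.098765; P(data | box B) = (6/8)(6/8)(2/8)(6/8) = 0.10547; P(data | box C) = (1/6)(1/6)(5/6)(1/6) = 0.003858.
Multiplying each by its prior: 2/7 · 0.098765 = 0.028219, 2/7 · 0.10547 = 0.030134, 3/7 · 0.003858 = 0.0016534; with total 0.060006.
Hence P(box B | data) = (0.030134) / (0.060006) = 0.50218.

0.5022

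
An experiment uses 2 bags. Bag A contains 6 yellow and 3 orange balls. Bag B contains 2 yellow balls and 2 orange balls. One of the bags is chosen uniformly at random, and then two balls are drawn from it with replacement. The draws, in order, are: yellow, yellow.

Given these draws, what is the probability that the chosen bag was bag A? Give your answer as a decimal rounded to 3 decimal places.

0.640

Under each hypothesis, the probability of the observed sequence is: P(data | bag A) = (6/9)(6/9) = 4/9; P(data | bag B) = (2/4)(2/4) = 1/4.
Multiplying each by its prior: 1/2 · 4/9 = 2/9, 1/2 · 1/4 = 1/8; with total 25/72.
By Bayes' rule, P(bag A | data) = (2/9) / (25/72) = 16/25.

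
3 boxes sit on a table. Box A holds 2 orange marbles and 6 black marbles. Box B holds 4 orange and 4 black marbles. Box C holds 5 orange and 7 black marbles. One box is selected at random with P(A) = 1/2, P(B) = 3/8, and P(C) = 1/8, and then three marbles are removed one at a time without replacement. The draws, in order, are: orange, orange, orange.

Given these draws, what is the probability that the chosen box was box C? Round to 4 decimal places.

Under each hypothesis, the probability of the observed sequence is: P(data | box A) = (2/8)(1/7)(0/6) = 0; P(data | box B) = (4/8)(3/7)(2/6) = 1/14; P(data | box C) = (5/12)(4/11)(3/10) = 1/22.
Weighting by the prior gives 1/2 · 0 = 0, 3/8 · 1/14 = 3/112, 1/8 · 1/22 = 1/176; summing to 5/154.
Hence P(box C | data) = (1/176) / (5/154) = 7/40.

0.1750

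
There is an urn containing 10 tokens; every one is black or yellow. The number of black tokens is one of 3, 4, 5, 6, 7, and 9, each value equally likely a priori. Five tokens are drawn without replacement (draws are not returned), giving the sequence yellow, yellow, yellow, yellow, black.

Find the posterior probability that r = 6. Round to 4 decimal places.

The likelihood of the observed sequence under each hypothesis: P(data | r = 3) = (7/10)(6/9)(5/8)(4/7)(3/6) = 0.083333; P(data | r = 4) = (6/10)(5/9)(4/8)(3/7)(4/6) = 0.047619; P(data | r = 5) = (5/10)(4/9)(3/8)(2/7)(5/6) = 0.019841; P(data | r = 6) = (4/10)(3/9)(2/8)(1/7)(6/6) = 0.0047619; P(data | r = 7) = (3/10)(2/9)(1/8)(0/7) = 0; P(data | r = 9) = (1/10)(0/9) = 0.
Multiplying each by its prior: 1/6 · 0.083333 = 0.013889, 1/6 · 0.047619 = 0.0079365, 1/6 · 0.019841 = 0.0033069, 1/6 · 0.0047619 = 0.00079365, 1/6 · 0 = 0, 1/6 · 0 = 0; these sum to 0.025926.
So P(r = 6 | data) = (0.00079365) / (0.025926) = 0.030612.

0.0306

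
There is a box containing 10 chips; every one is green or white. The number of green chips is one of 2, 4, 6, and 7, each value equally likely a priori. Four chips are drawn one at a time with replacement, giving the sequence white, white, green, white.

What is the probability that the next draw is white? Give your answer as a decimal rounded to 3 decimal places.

Under each hypothesis, the probability of the observed sequence is: P(data | r = 2) = (8/10)(8/10)(2/10)(8/10) = 0.1024; P(data | r = 4) = (6/10)(6/10)(4/10)(6/10) = 0.0864; P(data | r = 6) = (4/10)(4/10)(6/10)(4/10) = 0.0384; P(data | r = 7) = (3/10)(3/10)(7/10)(3/10) = 0.0189.
The prior-weighted likelihoods are 1/4 · 0.1024 = 0.0256, 1/4 · 0.0864 = 0.0216, 1/4 · 0.0384 = 0.0096, 1/4 · 0.0189 = 0.004725; these sum to 0.061525.
The posterior is then P(r = 2 | data) = 0.41609, P(r = 4 | data) = 0.35108, P(r = 6 | data) = 0.15603, P(r = 7 | data) = 0.076798.
Averaging over the posterior, P(white next | data) = (4/5)(0.41609) + (3/5)(0.35108) + (2/5)(0.15603) + (3/10)(0.076798) = 0.62897.

0.629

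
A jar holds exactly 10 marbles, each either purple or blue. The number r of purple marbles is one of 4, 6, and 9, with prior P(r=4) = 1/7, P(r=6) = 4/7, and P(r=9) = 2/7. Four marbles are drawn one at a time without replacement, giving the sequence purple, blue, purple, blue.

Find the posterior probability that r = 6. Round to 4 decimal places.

The likelihood of the observed sequence under each hypothesis: P(data | r = 4) = (4/10)(6/9)(3/8)(5/7) = 1/14; P(data | r = 6) = (6/10)(4/9)(5/8)(3/7) = 1/14; P(data | r = 9) = (9/10)(1/9)(8/8)(0/7) = 0.
Multiplying each by its prior: 1/7 · 1/14 = 1/98, 4/7 · 1/14 = 2/49, 2/7 · 0 = 0; these sum to 5/98.
Hence P(r = 6 | data) = (2/49) / (5/98) = 4/5.

0.8000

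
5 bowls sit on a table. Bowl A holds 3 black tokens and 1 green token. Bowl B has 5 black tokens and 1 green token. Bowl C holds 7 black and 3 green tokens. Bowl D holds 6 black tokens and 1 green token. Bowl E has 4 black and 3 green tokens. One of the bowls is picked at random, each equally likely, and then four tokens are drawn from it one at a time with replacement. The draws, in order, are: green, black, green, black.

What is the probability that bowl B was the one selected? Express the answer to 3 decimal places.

0.111

For each hypothesis, P(data | H) works out to: P(data | bowl A) = (1/4)(3/4)(1/4)(3/4) = 0.035156; P(data | bowl B) = (1/6)(5/6)(1/6)(5/6) = 0.01929; P(data | bowl C) = (3/10)(7/10)(3/10)(7/10) = 0.0441; P(data | bowl D) = (1/7)(6/7)(1/7)(6/7) = 0.014994; P(data | bowl E) = (3/7)(4/7)(3/7)(4/7) = 0.059975.
The prior-weighted likelihoods are 1/5 · 0.035156 = 0.0070313, 1/5 · 0.01929 = 0.003858, 1/5 · 0.0441 = 0.00882, 1/5 · 0.014994 = 0.0029988, 1/5 · 0.059975 = 0.011995; these sum to 0.034703.
By Bayes' rule, P(bowl B | data) = (0.003858) / (0.034703) = 0.11117.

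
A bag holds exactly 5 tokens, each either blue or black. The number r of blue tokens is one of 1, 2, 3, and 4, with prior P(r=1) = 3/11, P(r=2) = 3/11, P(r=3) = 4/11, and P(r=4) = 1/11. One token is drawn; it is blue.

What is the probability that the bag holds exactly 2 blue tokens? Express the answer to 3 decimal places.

0.240

Compute the likelihood of this draw for each case: P(data | r = 1) = (1/5) = 1/5; P(data | r = 2) = (2/5) = 2/5; P(data | r = 3) = (3/5) = 3/5; P(data | r = 4) = (4/5) = 4/5.
The prior-weighted likelihoods are 3/11 · 1/5 = 3/55, 3/11 · 2/5 = 6/55, 4/11 · 3/5 = 12/55, 1/11 · 4/5 = 4/55; with total 5/11.
Therefore the posterior P(r = 2 | data) = (6/55) / (5/11) = 6/25.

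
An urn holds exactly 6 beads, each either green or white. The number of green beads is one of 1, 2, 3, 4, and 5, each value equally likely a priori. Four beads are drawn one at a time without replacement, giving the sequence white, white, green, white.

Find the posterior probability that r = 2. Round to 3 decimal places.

For each hypothesis, P(data | H) works out to: P(data | r = 1) = (5/6)(4/5)(1/4)(3/3) = 1/6; P(data | r = 2) = (4/6)(3/5)(2/4)(2/3) = 2/15; P(data | r = 3) = (3/6)(2/5)(3/4)(1/3) = 1/20; P(data | r = 4) = (2/6)(1/5)(4/4)(0/3) = 0; P(data | r = 5) = (1/6)(0/5) = 0.
Multiplying each by its prior: 1/5 · 1/6 = 1/30, 1/5 · 2/15 = 2/75, 1/5 · 1/20 = 1/100, 1/5 · 0 = 0, 1/5 · 0 = 0; these sum to 7/100.
By Bayes' rule, P(r = 2 | data) = (2/75) / (7/100) = 8/21.

0.381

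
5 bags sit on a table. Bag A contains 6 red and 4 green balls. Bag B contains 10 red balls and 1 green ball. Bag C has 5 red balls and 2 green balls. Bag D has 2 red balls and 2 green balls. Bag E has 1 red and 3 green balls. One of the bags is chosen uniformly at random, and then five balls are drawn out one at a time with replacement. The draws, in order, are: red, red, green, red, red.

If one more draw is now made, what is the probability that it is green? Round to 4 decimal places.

0.2942

Under each hypothesis, the probability of the observed sequence is: P(data | bag A) = (6/10)(6/10)(4/10)(6/10)(6/10) = 0.05184; P(data | bag B) = (10/11)(10/11)(1/11)(10/11)(10/11) = 0.062092; P(data | bag C) = (5/7)(5/7)(2/7)(5/7)(5/7) = 0.074374; P(data | bag D) = (2/4)(2/4)(2/4)(2/4)(2/4) = 0.03125; P(data | bag E) = (1/4)(1/4)(3/4)(1/4)(1/4) = 0.0029297.
Weighting by the prior gives 1/5 · 0.05184 = 0.010368, 1/5 · 0.062092 = 0.012418, 1/5 · 0.074374 = 0.014875, 1/5 · 0.03125 = 0.00625, 1/5 · 0.0029297 = 0.00058594; with total 0.044497.
The posterior is then P(bag A | data) = 0.233, P(bag B | data) = 0.27908, P(bag C | data) = 0.33429, P(bag D | data) = 0.14046, P(bag E | data) = 0.013168.
Averaging over the posterior, P(green next | data) = (2/5)(0.233) + (1/11)(0.27908) + (2/7)(0.33429) + (1/2)(0.14046) + (3/4)(0.013168) = 0.29419.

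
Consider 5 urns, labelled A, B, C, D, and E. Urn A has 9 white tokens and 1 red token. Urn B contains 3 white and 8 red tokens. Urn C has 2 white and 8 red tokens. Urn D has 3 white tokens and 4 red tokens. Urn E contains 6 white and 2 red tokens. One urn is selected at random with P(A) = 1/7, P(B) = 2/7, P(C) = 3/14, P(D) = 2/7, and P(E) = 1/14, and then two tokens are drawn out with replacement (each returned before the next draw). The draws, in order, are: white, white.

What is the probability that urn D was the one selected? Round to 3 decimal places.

0.220

Under each hypothesis, the probability of the observed sequence is: P(data | urn A) = (9/10)(9/10) = 0.81; P(data | urn B) = (3/11)(3/11) = 0.07438; P(data | urn C) = (2/10)(2/10) = 0.04; P(data | urn D) = (3/7)(3/7) = 0.18367; P(data | urn E) = (6/8)(6/8) = 0.5625.
Weighting by the prior gives 1/7 · 0.81 = 0.11571, 2/7 · 0.07438 = 0.021251, 3/14 · 0.04 = 0.0085714, 2/7 · 0.18367 = 0.052478, 1/14 · 0.5625 = 0.040179; these sum to 0.23819.
By Bayes' rule, P(urn D | data) = (0.052478) / (0.23819) = 0.22032.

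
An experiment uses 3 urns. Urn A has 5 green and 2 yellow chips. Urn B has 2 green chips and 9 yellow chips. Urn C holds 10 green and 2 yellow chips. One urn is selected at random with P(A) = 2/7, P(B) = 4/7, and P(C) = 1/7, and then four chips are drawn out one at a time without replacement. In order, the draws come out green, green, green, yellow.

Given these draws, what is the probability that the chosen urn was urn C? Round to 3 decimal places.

0.298

The likelihood of the observed sequence under each hypothesis: P(data | urn A) = (5/7)(4/6)(3/5)(2/4) = 0.14286; P(data | urn B) = (2/11)(1/10)(0/9) = 0; P(data | urn C) = (10/12)(9/11)(8/10)(2/9) = 0.12121.
Weighting by the prior gives 2/7 · 0.14286 = 0.040816, 4/7 · 0 = 0, 1/7 · 0.12121 = 0.017316; summing to 0.058132.
So P(urn C | data) = (0.017316) / (0.058132) = 0.29787.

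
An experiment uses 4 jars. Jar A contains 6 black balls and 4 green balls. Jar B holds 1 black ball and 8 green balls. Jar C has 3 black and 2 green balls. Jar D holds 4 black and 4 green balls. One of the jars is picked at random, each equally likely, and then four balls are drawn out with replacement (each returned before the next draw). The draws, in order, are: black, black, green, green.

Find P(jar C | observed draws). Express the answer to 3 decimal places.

Compute the likelihood of the observed sequence for each case: P(data | jar A) = (6/10)(6/10)(4/10)(4/10) = 0.0576; P(data | jar B) = (1/9)(1/9)(8/9)(8/9) = 0.0097546; P(data | jar C) = (3/5)(3/5)(2/5)(2/5) = 0.0576; P(data | jar D) = (4/8)(4/8)(4/8)(4/8) = 0.0625.
Weighting by the prior gives 1/4 · 0.0576 = 0.0144, 1/4 · 0.0097546 = 0.0024387, 1/4 · 0.0576 = 0.0144, 1/4 · 0.0625 = 0.015625; summing to 0.046864.
Hence P(jar C | data) = (0.0144) / (0.046864) = 0.30727.

0.307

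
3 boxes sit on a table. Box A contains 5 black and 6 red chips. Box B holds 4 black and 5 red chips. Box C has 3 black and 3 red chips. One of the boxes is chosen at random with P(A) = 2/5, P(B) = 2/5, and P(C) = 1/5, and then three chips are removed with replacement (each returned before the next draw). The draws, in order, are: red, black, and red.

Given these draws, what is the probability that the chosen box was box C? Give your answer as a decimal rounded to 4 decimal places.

0.1866

For each hypothesis, P(data | H) works out to: P(data | box A) = (6/11)(5/11)(6/11) = 0.13524; P(data | box B) = (5/9)(4/9)(5/9) = 0.13717; P(data | box C) = (3/6)(3/6)(3/6) = 0.125.
Weighting by the prior gives 2/5 · 0.13524 = 0.054095, 2/5 · 0.13717 = 0.05487, 1/5 · 0.125 = 0.025; with total 0.13396.
So P(box C | data) = (0.025) / (0.13396) = 0.18662.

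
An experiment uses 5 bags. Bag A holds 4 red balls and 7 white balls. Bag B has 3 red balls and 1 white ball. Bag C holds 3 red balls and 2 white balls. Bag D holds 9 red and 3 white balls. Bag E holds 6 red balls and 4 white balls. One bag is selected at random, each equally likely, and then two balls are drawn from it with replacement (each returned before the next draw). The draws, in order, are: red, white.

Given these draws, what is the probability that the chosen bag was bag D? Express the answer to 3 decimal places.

0.173

The likelihood of the observed sequence under each hypothesis: P(data | bag A) = (4/11)(7/11) = 0.2314; P(data | bag B) = (3/4)(1/4) = 0.1875; P(data | bag C) = (3/5)(2/5) = 0.24; P(data | bag D) = (9/12)(3/12) = 0.1875; P(data | bag E) = (6/10)(4/10) = 0.24.
Multiplying each by its prior: 1/5 · 0.2314 = 0.046281, 1/5 · 0.1875 = 0.0375, 1/5 · 0.24 = 0.048, 1/5 · 0.1875 = 0.0375, 1/5 · 0.24 = 0.048; these sum to 0.21728.
So P(bag D | data) = (0.0375) / (0.21728) = 0.17259.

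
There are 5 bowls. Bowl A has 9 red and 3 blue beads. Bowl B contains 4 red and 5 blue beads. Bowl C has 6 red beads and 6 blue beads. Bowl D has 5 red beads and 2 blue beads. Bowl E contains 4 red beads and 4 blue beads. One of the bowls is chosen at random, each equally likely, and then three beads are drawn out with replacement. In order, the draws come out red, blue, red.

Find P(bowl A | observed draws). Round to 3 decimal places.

For each hypothesis, P(data | H) works out to: P(data | bowl A) = (9/12)(3/12)(9/12) = 0.14062; P(data | bowl B) = (4/9)(5/9)(4/9) = 0.10974; P(data | bowl C) = (6/12)(6/12)(6/12) = 0.125; P(data | bowl D) = (5/7)(2/7)(5/7) = 0.14577; P(data | bowl E) = (4/8)(4/8)(4/8) = 0.125.
Weighting by the prior gives 1/5 · 0.14062 = 0.028125, 1/5 · 0.10974 = 0.021948, 1/5 · 0.125 = 0.025, 1/5 · 0.14577 = 0.029155, 1/5 · 0.125 = 0.025; these sum to 0.12923.
By Bayes' rule, P(bowl A | data) = (0.028125) / (0.12923) = 0.21764.

0.218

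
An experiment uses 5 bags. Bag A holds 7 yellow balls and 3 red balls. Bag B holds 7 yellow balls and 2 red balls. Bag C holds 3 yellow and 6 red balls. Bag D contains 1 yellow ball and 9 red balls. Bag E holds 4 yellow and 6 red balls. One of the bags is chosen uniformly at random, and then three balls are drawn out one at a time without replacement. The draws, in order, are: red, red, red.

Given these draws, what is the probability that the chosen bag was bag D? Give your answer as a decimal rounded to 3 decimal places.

0.629

Under each hypothesis, the probability of the observed sequence is: P(data | bag A) = (3/10)(2/9)(1/8) = 1/120; P(data | bag B) = (2/9)(1/8)(0/7) = 0; P(data | bag C) = (6/9)(5/8)(4/7) = 5/21; P(data | bag D) = (9/10)(8/9)(7/8) = 7/10; P(data | bag E) = (6/10)(5/9)(4/8) = 1/6.
Weighting by the prior gives 1/5 · 1/120 = 1/600, 1/5 · 0 = 0, 1/5 · 5/21 = 1/21, 1/5 · 7/10 = 7/50, 1/5 · 1/6 = 1/30; these sum to 187/840.
By Bayes' rule, P(bag D | data) = (7/50) / (187/840) = 588/935.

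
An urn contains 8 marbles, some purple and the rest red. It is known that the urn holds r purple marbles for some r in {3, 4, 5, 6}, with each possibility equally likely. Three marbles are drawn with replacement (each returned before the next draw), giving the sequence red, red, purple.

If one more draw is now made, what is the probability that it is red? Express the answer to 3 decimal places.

0.489

For each hypothesis, P(data | H) works out to: P(data | r = 3) = (5/8)(5/8)(3/8) = 0.14648; P(data | r = 4) = (4/8)(4/8)(4/8) = 0.125; P(data | r = 5) = (3/8)(3/8)(5/8) = 0.087891; P(data | r = 6) = (2/8)(2/8)(6/8) = 0.046875.
Weighting by the prior gives 1/4 · 0.14648 = 0.036621, 1/4 · 0.125 = 0.03125, 1/4 · 0.087891 = 0.021973, 1/4 · 0.046875 = 0.011719; summing to 0.10156.
The posterior is then P(r = 3 | data) = 0.36058, P(r = 4 | data) = 0.30769, P(r = 5 | data) = 0.21635, P(r = 6 | data) = 0.11538.
The predictive probability is P(red next | data) = (5/8)(0.36058) + (1/2)(0.30769) + (3/8)(0.21635) + (1/4)(0.11538) = 0.48918.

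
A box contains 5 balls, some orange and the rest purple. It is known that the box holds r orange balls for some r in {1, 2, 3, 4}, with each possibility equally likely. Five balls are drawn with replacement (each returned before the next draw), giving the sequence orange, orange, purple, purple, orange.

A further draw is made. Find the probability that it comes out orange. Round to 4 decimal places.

0.5692

For each hypothesis, P(data | H) works out to: P(data | r = 1) = (1/5)(1/5)(4/5)(4/5)(1/5) = 0.00512; P(data | r = 2) = (2/5)(2/5)(3/5)(3/5)(2/5) = 0.02304; P(data | r = 3) = (3/5)(3/5)(2/5)(2/5)(3/5) = 0.03456; P(data | r = 4) = (4/5)(4/5)(1/5)(1/5)(4/5) = 0.02048.
Weighting by the prior gives 1/4 · 0.00512 = 0.00128, 1/4 · 0.02304 = 0.00576, 1/4 · 0.03456 = 0.00864, 1/4 · 0.02048 = 0.00512; these sum to 0.0208.
Dividing through by the total gives posterior P(r = 1 | data) = 0.061538, P(r = 2 | data) = 0.27692, P(r = 3 | data) = 0.41538, P(r = 4 | data) = 0.24615.
Averaging over the posterior, P(orange next | data) = (1/5)(0.061538) + (2/5)(0.27692) + (3/5)(0.41538) + (4/5)(0.24615) = 0.56923.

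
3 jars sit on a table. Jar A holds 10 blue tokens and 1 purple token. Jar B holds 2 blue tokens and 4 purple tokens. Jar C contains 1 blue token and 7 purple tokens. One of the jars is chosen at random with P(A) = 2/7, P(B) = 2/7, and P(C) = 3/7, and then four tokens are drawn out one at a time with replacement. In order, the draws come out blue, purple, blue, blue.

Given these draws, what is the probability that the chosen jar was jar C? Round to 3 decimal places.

0.027

Under each hypothesis, the probability of the observed sequence is: P(data | jar A) = (10/11)(1/11)(10/11)(10/11) = 0.068301; P(data | jar B) = (2/6)(4/6)(2/6)(2/6) = 0.024691; P(data | jar C) = (1/8)(7/8)(1/8)(1/8) = 0.001709.
Weighting by the prior gives 2/7 · 0.068301 = 0.019515, 2/7 · 0.024691 = 0.0070547, 3/7 · 0.001709 = 0.00073242; summing to 0.027302.
By Bayes' rule, P(jar C | data) = (0.00073242) / (0.027302) = 0.026827.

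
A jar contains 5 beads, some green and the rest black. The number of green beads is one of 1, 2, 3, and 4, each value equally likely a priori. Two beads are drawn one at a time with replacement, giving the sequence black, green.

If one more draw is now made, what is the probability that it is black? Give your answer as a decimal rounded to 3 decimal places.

0.500

Under each hypothesis, the probability of the observed sequence is: P(data | r = 1) = (4/5)(1/5) = 4/25; P(data | r = 2) = (3/5)(2/5) = 6/25; P(data | r = 3) = (2/5)(3/5) = 6/25; P(data | r = 4) = (1/5)(4/5) = 4/25.
Weighting by the prior gives 1/4 · 4/25 = 1/25, 1/4 · 6/25 = 3/50, 1/4 · 6/25 = 3/50, 1/4 · 4/25 = 1/25; these sum to 1/5.
Normalising, the posterior is P(r = 1 | data) = 1/5, P(r = 2 | data) = 3/10, P(r = 3 | data) = 3/10, P(r = 4 | data) = 1/5.
Averaging over the posterior, P(black next | data) = (4/5)(1/5) + (3/5)(3/10) + (2/5)(3/10) + (1/5)(1/5) = 1/2.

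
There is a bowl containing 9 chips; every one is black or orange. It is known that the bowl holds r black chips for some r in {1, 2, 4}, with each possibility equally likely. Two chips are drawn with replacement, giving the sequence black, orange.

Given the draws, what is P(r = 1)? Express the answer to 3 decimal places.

0.190

The likelihood of the observed sequence under each hypothesis: P(data | r = 1) = (1/9)(8/9) = 8/81; P(data | r = 2) = (2/9)(7/9) = 14/81; P(data | r = 4) = (4/9)(5/9) = 20/81.
Multiplying each by its prior: 1/3 · 8/81 = 8/243, 1/3 · 14/81 = 14/243, 1/3 · 20/81 = 20/243; summing to 14/81.
So P(r = 1 | data) = (8/243) / (14/81) = 4/21.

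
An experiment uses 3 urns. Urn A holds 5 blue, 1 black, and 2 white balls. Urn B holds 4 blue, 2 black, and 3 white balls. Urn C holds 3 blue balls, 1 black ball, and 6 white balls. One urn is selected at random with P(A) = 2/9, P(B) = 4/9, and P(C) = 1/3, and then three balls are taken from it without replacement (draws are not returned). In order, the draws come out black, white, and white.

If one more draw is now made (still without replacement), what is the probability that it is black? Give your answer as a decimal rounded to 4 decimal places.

0.0684

For each hypothesis, P(data | H) works out to: P(data | urn A) = (1/8)(2/7)(1/6) = 1/168; P(data | urn B) = (2/9)(3/8)(2/7) = 1/42; P(data | urn C) = (1/10)(6/9)(5/8) = 1/24.
The prior-weighted likelihoods are 2/9 · 1/168 = 1/756, 4/9 · 1/42 = 2/189, 1/3 · 1/24 = 1/72; these sum to 13/504.
Normalising, the posterior is P(urn A | data) = 2/39, P(urn B | data) = 16/39, P(urn C | data) = 7/13.
So P(black next | data) = Σ P(black next | H) P(H | data) = (0)(2/39) + (1/6)(16/39) + (0)(7/13) = 8/117.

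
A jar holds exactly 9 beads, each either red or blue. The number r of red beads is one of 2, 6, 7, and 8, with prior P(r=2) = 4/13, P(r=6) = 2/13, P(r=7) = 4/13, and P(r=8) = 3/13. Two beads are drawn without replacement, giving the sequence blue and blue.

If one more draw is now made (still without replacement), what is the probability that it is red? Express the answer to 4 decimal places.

Compute the likelihood of the observed sequence for each case: P(data | r = 2) = (7/9)(6/8) = 7/12; P(data | r = 6) = (3/9)(2/8) = 1/12; P(data | r = 7) = (2/9)(1/8) = 1/36; P(data | r = 8) = (1/9)(0/8) = 0.
Weighting by the prior gives 4/13 · 7/12 = 7/39, 2/13 · 1/12 = 1/78, 4/13 · 1/36 = 1/117, 3/13 · 0 = 0; summing to 47/234.
Normalising, the posterior is P(r = 2 | data) = 42/47, P(r = 6 | data) = 3/47, P(r = 7 | data) = 2/47, P(r = 8 | data) = 0.
The predictive probability is P(red next | data) = (2/7)(42/47) + (6/7)(3/47) + (1)(2/47) = 116/329.

0.3526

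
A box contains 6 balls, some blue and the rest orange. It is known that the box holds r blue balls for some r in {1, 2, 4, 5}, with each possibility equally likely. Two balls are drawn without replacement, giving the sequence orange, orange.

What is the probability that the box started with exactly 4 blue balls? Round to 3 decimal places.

0.059

Compute the likelihood of the observed sequence for each case: P(data | r = 1) = (5/6)(4/5) = 2/3; P(data | r = 2) = (4/6)(3/5) = 2/5; P(data | r = 4) = (2/6)(1/5) = 1/15; P(data | r = 5) = (1/6)(0/5) = 0.
The prior-weighted likelihoods are 1/4 · 2/3 = 1/6, 1/4 · 2/5 = 1/10, 1/4 · 1/15 = 1/60, 1/4 · 0 = 0; with total 17/60.
Therefore the posterior P(r = 4 | data) = (1/60) / (17/60) = 1/17.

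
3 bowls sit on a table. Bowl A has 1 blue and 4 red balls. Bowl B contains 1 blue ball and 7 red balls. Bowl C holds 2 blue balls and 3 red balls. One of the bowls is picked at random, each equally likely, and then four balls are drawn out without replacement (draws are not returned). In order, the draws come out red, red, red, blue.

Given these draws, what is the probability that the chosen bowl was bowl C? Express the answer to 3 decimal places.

Under each hypothesis, the probability of the observed sequence is: P(data | bowl A) = (4/5)(3/4)(2/3)(1/2) = 1/5; P(data | bowl B) = (7/8)(6/7)(5/6)(1/5) = 1/8; P(data | bowl C) = (3/5)(2/4)(1/3)(2/2) = 1/10.
Multiplying each by its prior: 1/3 · 1/5 = 1/15, 1/3 · 1/8 = 1/24, 1/3 · 1/10 = 1/30; with total 17/120.
So P(bowl C | data) = (1/30) / (17/120) = 4/17.

0.235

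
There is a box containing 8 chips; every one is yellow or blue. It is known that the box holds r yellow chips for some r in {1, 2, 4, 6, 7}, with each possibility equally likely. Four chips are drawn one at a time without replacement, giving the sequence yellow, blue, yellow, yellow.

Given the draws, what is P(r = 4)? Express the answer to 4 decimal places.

0.1758

Compute the likelihood of the observed sequence for each case: P(data | r = 1) = (1/8)(7/7)(0/6) = 0; P(data | r = 2) = (2/8)(6/7)(1/6)(0/5) = 0; P(data | r = 4) = (4/8)(4/7)(3/6)(2/5) = 2/35; P(data | r = 6) = (6/8)(2/7)(5/6)(4/5) = 1/7; P(data | r = 7) = (7/8)(1/7)(6/6)(5/5) = 1/8.
Multiplying each by its prior: 1/5 · 0 = 0, 1/5 · 0 = 0, 1/5 · 2/35 = 2/175, 1/5 · 1/7 = 1/35, 1/5 · 1/8 = 1/40; these sum to 13/200.
Hence P(r = 4 | data) = (2/175) / (13/200) = 16/91.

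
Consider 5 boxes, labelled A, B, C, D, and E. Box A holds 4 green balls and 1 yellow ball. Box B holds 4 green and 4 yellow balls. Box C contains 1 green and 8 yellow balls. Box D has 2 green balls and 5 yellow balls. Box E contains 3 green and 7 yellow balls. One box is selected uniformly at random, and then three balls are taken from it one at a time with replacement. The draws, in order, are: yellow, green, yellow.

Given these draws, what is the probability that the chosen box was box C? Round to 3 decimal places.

The likelihood of the observed sequence under each hypothesis: P(data | box A) = (1/5)(4/5)(1/5) = 0.032; P(data | box B) = (4/8)(4/8)(4/8) = 0.125; P(data | box C) = (8/9)(1/9)(8/9) = 0.087791; P(data | box D) = (5/7)(2/7)(5/7) = 0.14577; P(data | box E) = (7/10)(3/10)(7/10) = 0.147.
Weighting by the prior gives 1/5 · 0.032 = 0.0064, 1/5 · 0.125 = 0.025, 1/5 · 0.087791 = 0.017558, 1/5 · 0.14577 = 0.029155, 1/5 · 0.147 = 0.0294; summing to 0.10751.
Therefore the posterior P(box C | data) = (0.017558) / (0.10751) = 0.16331.

0.163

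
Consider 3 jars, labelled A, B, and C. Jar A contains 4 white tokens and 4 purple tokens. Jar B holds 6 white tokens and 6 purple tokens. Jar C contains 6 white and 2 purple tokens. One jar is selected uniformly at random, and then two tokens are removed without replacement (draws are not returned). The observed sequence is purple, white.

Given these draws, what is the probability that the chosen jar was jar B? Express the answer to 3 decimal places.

0.353

For each hypothesis, P(data | H) works out to: P(data | jar A) = (4/8)(4/7) = 2/7; P(data | jar B) = (6/12)(6/11) = 3/11; P(data | jar C) = (2/8)(6/7) = 3/14.
Multiplying each by its prior: 1/3 · 2/7 = 2/21, 1/3 · 3/11 = 1/11, 1/3 · 3/14 = 1/14; summing to 17/66.
So P(jar B | data) = (1/11) / (17/66) = 6/17.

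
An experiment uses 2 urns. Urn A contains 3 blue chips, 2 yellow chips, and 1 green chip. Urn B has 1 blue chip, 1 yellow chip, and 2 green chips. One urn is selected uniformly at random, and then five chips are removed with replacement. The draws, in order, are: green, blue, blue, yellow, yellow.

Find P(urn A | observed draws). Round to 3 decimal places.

Compute the likelihood of the observed sequence for each case: P(data | urn A) = (1/6)(3/6)(3/6)(2/6)(2/6) = 0.0046296; P(data | urn B) = (2/4)(1/4)(1/4)(1/4)(1/4) = 0.0019531.
Multiplying each by its prior: 1/2 · 0.0046296 = 0.0023148, 1/2 · 0.0019531 = 0.00097656; summing to 0.0032914.
So P(urn A | data) = (0.0023148) / (0.0032914) = 0.7033.

0.703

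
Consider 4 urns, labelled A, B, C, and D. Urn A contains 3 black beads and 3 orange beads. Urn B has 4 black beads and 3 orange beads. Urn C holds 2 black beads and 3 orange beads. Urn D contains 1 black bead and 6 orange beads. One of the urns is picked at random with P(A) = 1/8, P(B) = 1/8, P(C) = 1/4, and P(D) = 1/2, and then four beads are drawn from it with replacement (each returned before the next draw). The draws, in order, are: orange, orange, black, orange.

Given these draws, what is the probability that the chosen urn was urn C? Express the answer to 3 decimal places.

0.270

Compute the likelihood of the observed sequence for each case: P(data | urn A) = (3/6)(3/6)(3/6)(3/6) = 0.0625; P(data | urn B) = (3/7)(3/7)(4/7)(3/7) = 0.044981; P(data | urn C) = (3/5)(3/5)(2/5)(3/5) = 0.0864; P(data | urn D) = (6/7)(6/7)(1/7)(6/7) = 0.089963.
Weighting by the prior gives 1/8 · 0.0625 = 0.0078125, 1/8 · 0.044981 = 0.0056227, 1/4 · 0.0864 = 0.0216, 1/2 · 0.089963 = 0.044981; summing to 0.080016.
Hence P(urn C | data) = (0.0216) / (0.080016) = 0.26994.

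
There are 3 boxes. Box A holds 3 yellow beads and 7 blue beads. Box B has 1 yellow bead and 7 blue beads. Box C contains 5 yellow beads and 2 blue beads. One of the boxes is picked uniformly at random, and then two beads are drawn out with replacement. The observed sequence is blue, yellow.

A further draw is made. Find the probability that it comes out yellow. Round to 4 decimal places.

0.4250

For each hypothesis, P(data | H) works out to: P(data | box A) = (7/10)(3/10) = 0.21; P(data | box B) = (7/8)(1/8) = 0.10938; P(data | box C) = (2/7)(5/7) = 0.20408.
Weighting by the prior gives 1/3 · 0.21 = 0.07, 1/3 · 0.10938 = 0.036458, 1/3 · 0.20408 = 0.068027; summing to 0.17449.
Normalising, the posterior is P(box A | data) = 0.40118, P(box B | data) = 0.20895, P(box C | data) = 0.38987.
So P(yellow next | data) = Σ P(yellow next | H) P(H | data) = (3/10)(0.40118) + (1/8)(0.20895) + (5/7)(0.38987) = 0.42495.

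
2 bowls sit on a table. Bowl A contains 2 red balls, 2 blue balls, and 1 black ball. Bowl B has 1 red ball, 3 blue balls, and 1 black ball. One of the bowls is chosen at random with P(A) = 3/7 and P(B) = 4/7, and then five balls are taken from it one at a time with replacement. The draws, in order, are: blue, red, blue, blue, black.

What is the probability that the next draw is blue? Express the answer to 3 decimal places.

Under each hypothesis, the probability of the observed sequence is: P(data | bowl A) = (2/5)(2/5)(2/5)(2/5)(1/5) = 0.00512; P(data | bowl B) = (3/5)(1/5)(3/5)(3/5)(1/5) = 0.00864.
Weighting by the prior gives 3/7 · 0.00512 = 0.0021943, 4/7 · 0.00864 = 0.0049371; summing to 0.0071314.
Normalising, the posterior is P(bowl A | data) = 0.30769, P(bowl B | data) = 0.69231.
So P(blue next | data) = Σ P(blue next | H) P(H | data) = (2/5)(0.30769) + (3/5)(0.69231) = 0.53846.

0.538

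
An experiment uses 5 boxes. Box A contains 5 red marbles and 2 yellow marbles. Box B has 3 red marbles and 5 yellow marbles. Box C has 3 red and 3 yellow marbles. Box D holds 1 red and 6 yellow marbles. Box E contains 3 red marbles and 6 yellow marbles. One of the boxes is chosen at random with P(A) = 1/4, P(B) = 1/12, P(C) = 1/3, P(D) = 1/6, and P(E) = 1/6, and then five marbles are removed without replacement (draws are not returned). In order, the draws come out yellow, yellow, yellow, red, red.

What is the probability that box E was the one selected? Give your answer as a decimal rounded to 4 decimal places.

Under each hypothesis, the probability of the observed sequence is: P(data | box A) = (2/7)(1/6)(0/5) = 0; P(data | box B) = (5/8)(4/7)(3/6)(3/5)(2/4) = 0.053571; P(data | box C) = (3/6)(2/5)(1/4)(3/3)(2/2) = 0.05; P(data | box D) = (6/7)(5/6)(4/5)(1/4)(0/3) = 0; P(data | box E) = (6/9)(5/8)(4/7)(3/6)(2/5) = 0.047619.
The prior-weighted likelihoods are 1/4 · 0 = 0, 1/12 · 0.053571 = 0.0044643, 1/3 · 0.05 = 0.016667, 1/6 · 0 = 0, 1/6 · 0.047619 = 0.0079365; summing to 0.029067.
So P(box E | data) = (0.0079365) / (0.029067) = 0.27304.

0.2730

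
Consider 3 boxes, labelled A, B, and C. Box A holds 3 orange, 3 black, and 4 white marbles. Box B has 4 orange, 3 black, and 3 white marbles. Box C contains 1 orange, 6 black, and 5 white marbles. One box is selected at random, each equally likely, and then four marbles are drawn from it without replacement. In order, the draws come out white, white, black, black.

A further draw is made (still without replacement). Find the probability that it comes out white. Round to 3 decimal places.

Compute the likelihood of the observed sequence for each case: P(data | box A) = (4/10)(3/9)(3/8)(2/7) = 0.014286; P(data | box B) = (3/10)(2/9)(3/8)(2/7) = 0.0071429; P(data | box C) = (5/12)(4/11)(6/10)(5/9) = 0.050505.
Weighting by the prior gives 1/3 · 0.014286 = 0.0047619, 1/3 · 0.0071429 = 0.002381, 1/3 · 0.050505 = 0.016835; with total 0.023978.
The posterior is then P(box A | data) = 0.1986, P(box B | data) = 0.099298, P(box C | data) = 0.70211.
The predictive probability is P(white next | data) = (1/3)(0.1986) + (1/6)(0.099298) + (3/8)(0.70211) = 0.34604.

0.346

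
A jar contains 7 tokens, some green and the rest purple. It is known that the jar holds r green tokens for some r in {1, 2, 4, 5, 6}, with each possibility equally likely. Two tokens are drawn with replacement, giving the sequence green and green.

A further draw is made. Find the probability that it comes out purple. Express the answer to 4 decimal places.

For each hypothesis, P(data | H) works out to: P(data | r = 1) = (1/7)(1/7) = 1/49; P(data | r = 2) = (2/7)(2/7) = 4/49; P(data | r = 4) = (4/7)(4/7) = 16/49; P(data | r = 5) = (5/7)(5/7) = 25/49; P(data | r = 6) = (6/7)(6/7) = 36/49.
Weighting by the prior gives 1/5 · 1/49 = 1/245, 1/5 · 4/49 = 4/245, 1/5 · 16/49 = 16/245, 1/5 · 25/49 = 5/49, 1/5 · 36/49 = 36/245; with total 82/245.
The posterior is then P(r = 1 | data) = 1/82, P(r = 2 | data) = 2/41, P(r = 4 | data) = 8/41, P(r = 5 | data) = 25/82, P(r = 6 | data) = 18/41.
Averaging over the posterior, P(purple next | data) = (6/7)(1/82) + (5/7)(2/41) + (3/7)(8/41) + (2/7)(25/82) + (1/7)(18/41) = 80/287.

0.2787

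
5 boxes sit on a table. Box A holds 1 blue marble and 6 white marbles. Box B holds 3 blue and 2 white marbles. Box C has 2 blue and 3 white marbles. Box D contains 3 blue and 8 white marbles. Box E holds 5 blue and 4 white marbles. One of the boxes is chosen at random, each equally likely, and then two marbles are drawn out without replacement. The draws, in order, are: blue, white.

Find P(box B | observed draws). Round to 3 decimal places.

0.242

Under each hypothesis, the probability of the observed sequence is: P(data | box A) = (1/7)(6/6) = 0.14286; P(data | box B) = (3/5)(2/4) = 0.3; P(data | box C) = (2/5)(3/4) = 0.3; P(data | box D) = (3/11)(8/10) = 0.21818; P(data | box E) = (5/9)(4/8) = 0.27778.
The prior-weighted likelihoods are 1/5 · 0.14286 = 0.028571, 1/5 · 0.3 = 0.06, 1/5 · 0.3 = 0.06, 1/5 · 0.21818 = 0.043636, 1/5 · 0.27778 = 0.055556; with total 0.24776.
Hence P(box B | data) = (0.06) / (0.24776) = 0.24217.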